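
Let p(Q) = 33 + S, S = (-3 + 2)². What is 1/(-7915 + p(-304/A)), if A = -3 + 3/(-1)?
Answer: -1/7881 ≈ -0.00012689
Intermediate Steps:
A = -6 (A = -3 - 1*3 = -3 - 3 = -6)
S = 1 (S = (-1)² = 1)
p(Q) = 34 (p(Q) = 33 + 1 = 34)
1/(-7915 + p(-304/A)) = 1/(-7915 + 34) = 1/(-7881) = -1/7881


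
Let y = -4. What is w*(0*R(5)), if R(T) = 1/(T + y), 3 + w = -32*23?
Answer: 0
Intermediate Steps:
w = -739 (w = -3 - 32*23 = -3 - 736 = -739)
R(T) = 1/(-4 + T) (R(T) = 1/(T - 4) = 1/(-4 + T))
w*(0*R(5)) = -0/(-4 + 5) = -0/1 = -0 = -739*0 = 0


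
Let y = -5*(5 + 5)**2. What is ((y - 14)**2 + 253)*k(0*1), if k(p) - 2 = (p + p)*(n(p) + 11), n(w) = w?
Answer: 528898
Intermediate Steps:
y = -500 (y = -5*10**2 = -5*100 = -500)
k(p) = 2 + 2*p*(11 + p) (k(p) = 2 + (p + p)*(p + 11) = 2 + (2*p)*(11 + p) = 2 + 2*p*(11 + p))
((y - 14)**2 + 253)*k(0*1) = ((-500 - 14)**2 + 253)*(2 + 2*(0*1)**2 + 22*(0*1)) = ((-514)**2 + 253)*(2 + 2*0**2 + 22*0) = (264196 + 253)*(2 + 2*0 + 0) = 264449*(2 + 0 + 0) = 264449*2 = 528898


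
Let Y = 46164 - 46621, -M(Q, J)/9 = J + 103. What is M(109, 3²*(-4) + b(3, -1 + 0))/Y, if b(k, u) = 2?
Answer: 621/457 ≈ 1.3589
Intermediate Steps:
M(Q, J) = -927 - 9*J (M(Q, J) = -9*(J + 103) = -9*(103 + J) = -927 - 9*J)
Y = -457
M(109, 3²*(-4) + b(3, -1 + 0))/Y = (-927 - 9*(3²*(-4) + 2))/(-457) = (-927 - 9*(9*(-4) + 2))*(-1/457) = (-927 - 9*(-36 + 2))*(-1/457) = (-927 - 9*(-34))*(-1/457) = (-927 + 306)*(-1/457) = -621*(-1/457) = 621/457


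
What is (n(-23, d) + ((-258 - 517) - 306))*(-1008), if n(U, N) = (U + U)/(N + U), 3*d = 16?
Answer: 57612240/53 ≈ 1.0870e+6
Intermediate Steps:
d = 16/3 (d = (⅓)*16 = 16/3 ≈ 5.3333)
n(U, N) = 2*U/(N + U) (n(U, N) = (2*U)/(N + U) = 2*U/(N + U))
(n(-23, d) + ((-258 - 517) - 306))*(-1008) = (2*(-23)/(16/3 - 23) + ((-258 - 517) - 306))*(-1008) = (2*(-23)/(-53/3) + (-775 - 306))*(-1008) = (2*(-23)*(-3/53) - 1081)*(-1008) = (138/53 - 1081)*(-1008) = -57155/53*(-1008) = 57612240/53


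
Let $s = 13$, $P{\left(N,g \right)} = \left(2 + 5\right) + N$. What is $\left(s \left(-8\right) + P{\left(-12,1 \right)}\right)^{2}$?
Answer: $11881$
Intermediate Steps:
$P{\left(N,g \right)} = 7 + N$
$\left(s \left(-8\right) + P{\left(-12,1 \right)}\right)^{2} = \left(13 \left(-8\right) + \left(7 - 12\right)\right)^{2} = \left(-104 - 5\right)^{2} = \left(-109\right)^{2} = 11881$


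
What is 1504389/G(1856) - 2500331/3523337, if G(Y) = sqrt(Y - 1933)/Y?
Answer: -2500331/3523337 - 2792145984*I*sqrt(77)/77 ≈ -0.70965 - 3.1819e+8*I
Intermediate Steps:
G(Y) = sqrt(-1933 + Y)/Y
1504389/G(1856) - 2500331/3523337 = 1504389/((sqrt(-1933 + 1856)/1856)) - 2500331/3523337 = 1504389/((sqrt(-77)/1856)) - 2500331*1/3523337 = 1504389/(((I*sqrt(77))/1856)) - 2500331/3523337 = 1504389/((I*sqrt(77)/1856)) - 2500331/3523337 = 1504389*(-1856*I*sqrt(77)/77) - 2500331/3523337 = -2792145984*I*sqrt(77)/77 - 2500331/3523337 = -2500331/3523337 - 2792145984*I*sqrt(77)/77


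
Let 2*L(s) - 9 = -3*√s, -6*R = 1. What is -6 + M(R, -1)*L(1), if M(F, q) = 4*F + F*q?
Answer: -15/2 ≈ -7.5000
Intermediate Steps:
R = -⅙ (R = -⅙*1 = -⅙ ≈ -0.16667)
L(s) = 9/2 - 3*√s/2 (L(s) = 9/2 + (-3*√s)/2 = 9/2 - 3*√s/2)
-6 + M(R, -1)*L(1) = -6 + (-(4 - 1)/6)*(9/2 - 3*√1/2) = -6 + (-⅙*3)*(9/2 - 3/2*1) = -6 - (9/2 - 3/2)/2 = -6 - ½*3 = -6 - 3/2 = -15/2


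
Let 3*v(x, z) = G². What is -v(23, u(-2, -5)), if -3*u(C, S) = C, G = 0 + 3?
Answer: -3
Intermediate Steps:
G = 3
u(C, S) = -C/3
v(x, z) = 3 (v(x, z) = (⅓)*3² = (⅓)*9 = 3)
-v(23, u(-2, -5)) = -1*3 = -3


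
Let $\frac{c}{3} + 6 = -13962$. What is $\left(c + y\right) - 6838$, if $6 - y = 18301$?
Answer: $-67037$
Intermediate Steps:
$y = -18295$ ($y = 6 - 18301 = -18295$)
$c = -41904$ ($c = -18 + 3 \left(-13962\right) = -18 - 41886 = -41904$)
$\left(c + y\right) - 6838 = \left(-41904 - 18295\right) - 6838 = -60199 - 6838 = -67037$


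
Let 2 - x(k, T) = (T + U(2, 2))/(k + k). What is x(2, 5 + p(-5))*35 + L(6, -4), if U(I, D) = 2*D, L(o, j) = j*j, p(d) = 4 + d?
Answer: 16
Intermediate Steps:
L(o, j) = j**2
x(k, T) = 2 - (4 + T)/(2*k) (x(k, T) = 2 - (T + 2*2)/(k + k) = 2 - (T + 4)/(2*k) = 2 - (4 + T)*1/(2*k) = 2 - (4 + T)/(2*k))
x(2, 5 + p(-5))*35 + L(6, -4) = ((1/2)*(-4 - (5 + (4 - 5)) + 4*2)/2)*35 + (-4)**2 = ((1/2)*(1/2)*(-4 - (5 - 1) + 8))*35 + 16 = ((1/2)*(1/2)*(-4 - 1*4 + 8))*35 + 16 = ((1/2)*(1/2)*(-4 - 4 + 8))*35 + 16 = ((1/2)*(1/2)*0)*35 + 16 = 0*35 + 16 = 0 + 16 = 16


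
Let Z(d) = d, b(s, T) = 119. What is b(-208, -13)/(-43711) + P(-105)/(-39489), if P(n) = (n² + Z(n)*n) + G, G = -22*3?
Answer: -321880605/575367893 ≈ -0.55943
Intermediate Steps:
G = -66
P(n) = -66 + 2*n² (P(n) = (n² + n*n) - 66 = (n² + n²) - 66 = 2*n² - 66 = -66 + 2*n²)
b(-208, -13)/(-43711) + P(-105)/(-39489) = 119/(-43711) + (-66 + 2*(-105)²)/(-39489) = 119*(-1/43711) + (-66 + 2*11025)*(-1/39489) = -119/43711 + (-66 + 22050)*(-1/39489) = -119/43711 + 21984*(-1/39489) = -119/43711 - 7328/13163 = -321880605/575367893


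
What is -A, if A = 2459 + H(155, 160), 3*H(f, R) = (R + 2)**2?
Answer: -11207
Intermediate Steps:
H(f, R) = (2 + R)**2/3 (H(f, R) = (R + 2)**2/3 = (2 + R)**2/3)
A = 11207 (A = 2459 + (2 + 160)**2/3 = 2459 + (1/3)*162**2 = 2459 + (1/3)*26244 = 2459 + 8748 = 11207)
-A = -1*11207 = -11207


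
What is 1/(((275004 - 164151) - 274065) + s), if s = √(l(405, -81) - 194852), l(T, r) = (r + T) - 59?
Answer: -163212/26638351531 - I*√194587/26638351531 ≈ -6.127e-6 - 1.656e-8*I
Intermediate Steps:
l(T, r) = -59 + T + r (l(T, r) = (T + r) - 59 = -59 + T + r)
s = I*√194587 (s = √((-59 + 405 - 81) - 194852) = √(265 - 194852) = √(-194587) = I*√194587 ≈ 441.12*I)
1/(((275004 - 164151) - 274065) + s) = 1/(((275004 - 164151) - 274065) + I*√194587) = 1/((110853 - 274065) + I*√194587) = 1/(-163212 + I*√194587)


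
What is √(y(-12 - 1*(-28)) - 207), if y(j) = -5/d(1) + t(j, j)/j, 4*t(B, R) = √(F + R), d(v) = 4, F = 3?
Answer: √(-13328 + √19)/8 ≈ 14.429*I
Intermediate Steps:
t(B, R) = √(3 + R)/4
y(j) = -5/4 + √(3 + j)/(4*j) (y(j) = -5/4 + (√(3 + j)/4)/j = -5*¼ + √(3 + j)/(4*j) = -5/4 + √(3 + j)/(4*j))
√(y(-12 - 1*(-28)) - 207) = √((√(3 + (-12 - 1*(-28))) - 5*(-12 - 1*(-28)))/(4*(-12 - 1*(-28))) - 207) = √((√(3 + (-12 + 28)) - 5*(-12 + 28))/(4*(-12 + 28)) - 207) = √((¼)*(√(3 + 16) - 5*16)/16 - 207) = √((¼)*(1/16)*(√19 - 80) - 207) = √((¼)*(1/16)*(-80 + √19) - 207) = √((-5/4 + √19/64) - 207) = √(-833/4 + √19/64)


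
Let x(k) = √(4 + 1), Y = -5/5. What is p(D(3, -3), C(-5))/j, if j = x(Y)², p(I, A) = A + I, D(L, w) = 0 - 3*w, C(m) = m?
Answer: ⅘ ≈ 0.80000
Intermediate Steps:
Y = -1 (Y = -5*⅕ = -1)
D(L, w) = -3*w
x(k) = √5
j = 5 (j = (√5)² = 5)
p(D(3, -3), C(-5))/j = (-5 - 3*(-3))/5 = (-5 + 9)*(⅕) = 4*(⅕) = ⅘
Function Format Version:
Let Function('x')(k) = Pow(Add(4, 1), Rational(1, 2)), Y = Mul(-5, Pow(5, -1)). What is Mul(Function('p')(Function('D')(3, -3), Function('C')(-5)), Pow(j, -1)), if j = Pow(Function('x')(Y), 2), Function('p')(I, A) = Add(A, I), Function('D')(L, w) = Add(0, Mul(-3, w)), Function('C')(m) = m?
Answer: Rational(4, 5) ≈ 0.80000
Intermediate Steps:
Y = -1 (Y = Mul(-5, Rational(1, 5)) = -1)
Function('D')(L, w) = Mul(-3, w)
Function('x')(k) = Pow(5, Rational(1, 2))
j = 5 (j = Pow(Pow(5, Rational(1, 2)), 2) = 5)
Mul(Function('p')(Function('D')(3, -3), Function('C')(-5)), Pow(j, -1)) = Mul(Add(-5, Mul(-3, -3)), Pow(5, -1)) = Mul(Add(-5, 9), Rational(1, 5)) = Mul(4, Rational(1, 5)) = Rational(4, 5)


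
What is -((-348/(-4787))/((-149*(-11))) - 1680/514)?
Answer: 6590460684/2016394501 ≈ 3.2684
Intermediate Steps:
-((-348/(-4787))/((-149*(-11))) - 1680/514) = -(-348*(-1/4787)/1639 - 1680*1/514) = -((348/4787)*(1/1639) - 840/257) = -(348/7845893 - 840/257) = -1*(-6590460684/2016394501) = 6590460684/2016394501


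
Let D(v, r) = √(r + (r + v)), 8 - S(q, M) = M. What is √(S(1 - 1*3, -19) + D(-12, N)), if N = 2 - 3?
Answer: √(27 + I*√14) ≈ 5.2085 + 0.35918*I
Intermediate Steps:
S(q, M) = 8 - M
N = -1
D(v, r) = √(v + 2*r)
√(S(1 - 1*3, -19) + D(-12, N)) = √((8 - 1*(-19)) + √(-12 + 2*(-1))) = √((8 + 19) + √(-12 - 2)) = √(27 + √(-14)) = √(27 + I*√14)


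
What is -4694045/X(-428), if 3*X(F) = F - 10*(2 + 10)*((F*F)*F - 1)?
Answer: -14082135/9408329932 ≈ -0.0014968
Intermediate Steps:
X(F) = 40 - 40*F³ + F/3 (X(F) = (F - 10*(2 + 10)*((F*F)*F - 1))/3 = (F - 120*(F²*F - 1))/3 = (F - 120*(F³ - 1))/3 = (F - 120*(-1 + F³))/3 = (F - 10*(-12 + 12*F³))/3 = (F + (120 - 120*F³))/3 = (120 + F - 120*F³)/3 = 40 - 40*F³ + F/3)
-4694045/X(-428) = -4694045/(40 - 40*(-428)³ + (⅓)*(-428)) = -4694045/(40 - 40*(-78402752) - 428/3) = -4694045/(40 + 3136110080 - 428/3) = -4694045/9408329932/3 = -4694045*3/9408329932 = -14082135/9408329932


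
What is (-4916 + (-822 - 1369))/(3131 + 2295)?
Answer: -7107/5426 ≈ -1.3098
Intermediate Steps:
(-4916 + (-822 - 1369))/(3131 + 2295) = (-4916 - 2191)/5426 = -7107*1/5426 = -7107/5426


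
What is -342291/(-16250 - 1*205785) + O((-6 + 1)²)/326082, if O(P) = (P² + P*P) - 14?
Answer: 18648228187/12066936145 ≈ 1.5454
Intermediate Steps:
O(P) = -14 + 2*P² (O(P) = (P² + P²) - 14 = 2*P² - 14 = -14 + 2*P²)
-342291/(-16250 - 1*205785) + O((-6 + 1)²)/326082 = -342291/(-16250 - 1*205785) + (-14 + 2*((-6 + 1)²)²)/326082 = -342291/(-16250 - 205785) + (-14 + 2*((-5)²)²)*(1/326082) = -342291/(-222035) + (-14 + 2*25²)*(1/326082) = -342291*(-1/222035) + (-14 + 2*625)*(1/326082) = 342291/222035 + (-14 + 1250)*(1/326082) = 342291/222035 + 1236*(1/326082) = 342291/222035 + 206/54347 = 18648228187/12066936145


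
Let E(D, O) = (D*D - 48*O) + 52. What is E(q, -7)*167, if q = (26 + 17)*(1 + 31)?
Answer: 316258588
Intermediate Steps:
q = 1376 (q = 43*32 = 1376)
E(D, O) = 52 + D² - 48*O (E(D, O) = (D² - 48*O) + 52 = 52 + D² - 48*O)
E(q, -7)*167 = (52 + 1376² - 48*(-7))*167 = (52 + 1893376 + 336)*167 = 1893764*167 = 316258588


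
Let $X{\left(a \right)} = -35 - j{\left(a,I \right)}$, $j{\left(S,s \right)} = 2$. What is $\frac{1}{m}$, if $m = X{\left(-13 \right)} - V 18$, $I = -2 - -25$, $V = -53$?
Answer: $\frac{1}{917} \approx 0.0010905$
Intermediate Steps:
$I = 23$ ($I = -2 + 25 = 23$)
$X{\left(a \right)} = -37$ ($X{\left(a \right)} = -35 - 2 = -37$)
$m = 917$ ($m = -37 - \left(-53\right) 18 = -37 - -954 = -37 + 954 = 917$)
$\frac{1}{m} = \frac{1}{917}$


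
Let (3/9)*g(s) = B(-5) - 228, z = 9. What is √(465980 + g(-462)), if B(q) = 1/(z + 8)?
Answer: √134470595/17 ≈ 682.13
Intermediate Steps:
B(q) = 1/17 (B(q) = 1/(9 + 8) = 1/17)
g(s) = -11625/17 (g(s) = 3*(1/17 - 228) = 3*(-3875/17) = -11625/17)
√(465980 + g(-462)) = √(465980 - 11625/17) = √(7910035/17) = √134470595/17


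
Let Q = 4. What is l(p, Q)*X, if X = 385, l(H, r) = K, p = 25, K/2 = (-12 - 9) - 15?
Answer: -27720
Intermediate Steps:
K = -72 (K = 2*((-12 - 9) - 15) = 2*(-21 - 15) = 2*(-36) = -72)
l(H, r) = -72
l(p, Q)*X = -72*385 = -27720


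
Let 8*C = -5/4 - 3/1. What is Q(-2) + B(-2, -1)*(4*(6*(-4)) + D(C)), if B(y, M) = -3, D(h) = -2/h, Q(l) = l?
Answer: 4670/17 ≈ 274.71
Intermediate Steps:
C = -17/32 (C = (-5/4 - 3/1)/8 = (-5*¼ - 3*1)/8 = (-5/4 - 3)/8 = (⅛)*(-17/4) = -17/32 ≈ -0.53125)
Q(-2) + B(-2, -1)*(4*(6*(-4)) + D(C)) = -2 - 3*(4*(6*(-4)) - 2/(-17/32)) = -2 - 3*(4*(-24) - 2*(-32/17)) = -2 - 3*(-96 + 64/17) = -2 - 3*(-1568/17) = -2 + 4704/17 = 4670/17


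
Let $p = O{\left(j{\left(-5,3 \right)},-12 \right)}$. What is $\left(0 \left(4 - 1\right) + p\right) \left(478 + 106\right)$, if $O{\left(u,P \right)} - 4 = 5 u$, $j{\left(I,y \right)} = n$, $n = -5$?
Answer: $-12264$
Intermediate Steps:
$j{\left(I,y \right)} = -5$
$O{\left(u,P \right)} = 4 + 5 u$
$p = -21$ ($p = 4 + 5 \left(-5\right) = 4 - 25 = -21$)
$\left(0 \left(4 - 1\right) + p\right) \left(478 + 106\right) = \left(0 \left(4 - 1\right) - 21\right) \left(478 + 106\right) = \left(0 \cdot 3 - 21\right) 584 = \left(0 - 21\right) 584 = \left(-21\right) 584 = -12264$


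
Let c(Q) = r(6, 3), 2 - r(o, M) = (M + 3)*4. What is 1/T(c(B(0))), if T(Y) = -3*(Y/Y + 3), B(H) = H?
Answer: -1/12 ≈ -0.083333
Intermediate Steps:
r(o, M) = -10 - 4*M (r(o, M) = 2 - (M + 3)*4 = 2 - (3 + M)*4 = 2 - (12 + 4*M) = 2 + (-12 - 4*M) = -10 - 4*M)
c(Q) = -22 (c(Q) = -10 - 4*3 = -10 - 12 = -22)
T(Y) = -12 (T(Y) = -3*(1 + 3) = -3*4 = -12)
1/T(c(B(0))) = 1/(-12) = -1/12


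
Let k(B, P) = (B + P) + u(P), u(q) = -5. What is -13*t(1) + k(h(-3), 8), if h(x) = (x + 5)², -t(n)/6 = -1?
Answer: -71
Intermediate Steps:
t(n) = 6 (t(n) = -6*(-1) = 6)
h(x) = (5 + x)²
k(B, P) = -5 + B + P (k(B, P) = (B + P) - 5 = -5 + B + P)
-13*t(1) + k(h(-3), 8) = -13*6 + (-5 + (5 - 3)² + 8) = -78 + (-5 + 2² + 8) = -78 + (-5 + 4 + 8) = -78 + 7 = -71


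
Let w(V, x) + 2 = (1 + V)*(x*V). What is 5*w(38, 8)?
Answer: 59270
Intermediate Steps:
w(V, x) = -2 + V*x*(1 + V) (w(V, x) = -2 + (1 + V)*(x*V) = -2 + (1 + V)*(V*x) = -2 + V*x*(1 + V))
5*w(38, 8) = 5*(-2 + 38*8 + 8*38²) = 5*(-2 + 304 + 8*1444) = 5*(-2 + 304 + 11552) = 5*11854 = 59270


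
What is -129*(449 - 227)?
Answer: -28638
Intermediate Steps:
-129*(449 - 227) = -129*222 = -28638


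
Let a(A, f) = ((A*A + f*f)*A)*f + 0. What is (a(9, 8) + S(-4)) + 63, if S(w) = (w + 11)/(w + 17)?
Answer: 136546/13 ≈ 10504.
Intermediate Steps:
a(A, f) = A*f*(A² + f²) (a(A, f) = ((A² + f²)*A)*f + 0 = (A*(A² + f²))*f + 0 = A*f*(A² + f²) + 0 = A*f*(A² + f²))
S(w) = (11 + w)/(17 + w)
(a(9, 8) + S(-4)) + 63 = (9*8*(9² + 8²) + (11 - 4)/(17 - 4)) + 63 = (9*8*(81 + 64) + 7/13) + 63 = (9*8*145 + (1/13)*7) + 63 = (10440 + 7/13) + 63 = 135727/13 + 63 = 136546/13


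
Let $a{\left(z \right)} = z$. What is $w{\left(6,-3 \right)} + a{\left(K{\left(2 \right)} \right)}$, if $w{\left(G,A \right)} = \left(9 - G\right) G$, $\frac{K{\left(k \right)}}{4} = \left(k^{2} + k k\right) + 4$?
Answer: $66$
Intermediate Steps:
$K{\left(k \right)} = 16 + 8 k^{2}$ ($K{\left(k \right)} = 4 \left(\left(k^{2} + k k\right) + 4\right) = 4 \left(\left(k^{2} + k^{2}\right) + 4\right) = 4 \left(2 k^{2} + 4\right) = 4 \left(4 + 2 k^{2}\right) = 16 + 8 k^{2}$)
$w{\left(G,A \right)} = G \left(9 - G\right)$
$w{\left(6,-3 \right)} + a{\left(K{\left(2 \right)} \right)} = 6 \left(9 - 6\right) + \left(16 + 8 \cdot 2^{2}\right) = 6 \left(9 - 6\right) + \left(16 + 8 \cdot 4\right) = 6 \cdot 3 + \left(16 + 32\right) = 18 + 48 = 66$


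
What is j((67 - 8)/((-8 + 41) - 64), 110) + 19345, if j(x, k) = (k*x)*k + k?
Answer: -110795/31 ≈ -3574.0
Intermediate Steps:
j(x, k) = k + x*k² (j(x, k) = x*k² + k = k + x*k²)
j((67 - 8)/((-8 + 41) - 64), 110) + 19345 = 110*(1 + 110*((67 - 8)/((-8 + 41) - 64))) + 19345 = 110*(1 + 110*(59/(33 - 64))) + 19345 = 110*(1 + 110*(59/(-31))) + 19345 = 110*(1 + 110*(59*(-1/31))) + 19345 = 110*(1 + 110*(-59/31)) + 19345 = 110*(1 - 6490/31) + 19345 = 110*(-6459/31) + 19345 = -710490/31 + 19345 = -110795/31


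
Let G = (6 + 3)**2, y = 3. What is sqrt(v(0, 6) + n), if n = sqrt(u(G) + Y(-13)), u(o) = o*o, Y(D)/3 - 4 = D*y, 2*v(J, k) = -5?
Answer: sqrt(-10 + 8*sqrt(1614))/2 ≈ 8.8232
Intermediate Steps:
v(J, k) = -5/2 (v(J, k) = (1/2)*(-5) = -5/2)
Y(D) = 12 + 9*D (Y(D) = 12 + 3*(D*3) = 12 + 3*(3*D) = 12 + 9*D)
G = 81 (G = 9**2 = 81)
u(o) = o**2
n = 2*sqrt(1614) (n = sqrt(81**2 + (12 + 9*(-13))) = sqrt(6561 + (12 - 117)) = sqrt(6561 - 105) = sqrt(6456) = 2*sqrt(1614) ≈ 80.349)
sqrt(v(0, 6) + n) = sqrt(-5/2 + 2*sqrt(1614))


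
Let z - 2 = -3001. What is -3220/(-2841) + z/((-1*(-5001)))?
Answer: 2527687/4735947 ≈ 0.53372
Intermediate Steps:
z = -2999 (z = 2 - 3001 = -2999)
-3220/(-2841) + z/((-1*(-5001))) = -3220/(-2841) - 2999/((-1*(-5001))) = -3220*(-1/2841) - 2999/5001 = 3220/2841 - 2999*1/5001 = 3220/2841 - 2999/5001 = 2527687/4735947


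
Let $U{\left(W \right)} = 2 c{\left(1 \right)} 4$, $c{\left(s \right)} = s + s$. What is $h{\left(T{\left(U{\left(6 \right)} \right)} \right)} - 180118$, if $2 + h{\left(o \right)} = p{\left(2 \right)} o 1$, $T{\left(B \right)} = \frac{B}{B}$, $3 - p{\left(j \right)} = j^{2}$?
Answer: $-180121$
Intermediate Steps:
$c{\left(s \right)} = 2 s$
$p{\left(j \right)} = 3 - j^{2}$
$U{\left(W \right)} = 16$ ($U{\left(W \right)} = 2 \cdot 2 \cdot 1 \cdot 4 = 2 \cdot 2 \cdot 4 = 4 \cdot 4 = 16$)
$T{\left(B \right)} = 1$
$h{\left(o \right)} = -2 - o$ ($h{\left(o \right)} = -2 + \left(3 - 2^{2}\right) o 1 = -2 + \left(3 - 4\right) o 1 = -2 + - o 1 = -2 - o$)
$h{\left(T{\left(U{\left(6 \right)} \right)} \right)} - 180118 = \left(-2 - 1\right) - 180118 = -3 - 180118 = -180121$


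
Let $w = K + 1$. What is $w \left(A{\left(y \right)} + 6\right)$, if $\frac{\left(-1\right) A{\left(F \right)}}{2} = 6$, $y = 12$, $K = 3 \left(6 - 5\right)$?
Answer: $-24$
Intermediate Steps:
$K = 3$ ($K = 3 \cdot 1 = 3$)
$A{\left(F \right)} = -12$ ($A{\left(F \right)} = \left(-2\right) 6 = -12$)
$w = 4$ ($w = 3 + 1 = 4$)
$w \left(A{\left(y \right)} + 6\right) = 4 \left(-12 + 6\right) = 4 \left(-6\right) = -24$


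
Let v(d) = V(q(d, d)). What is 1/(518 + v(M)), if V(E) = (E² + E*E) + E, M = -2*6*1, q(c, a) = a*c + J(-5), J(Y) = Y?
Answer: 1/39299 ≈ 2.5446e-5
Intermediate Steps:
q(c, a) = -5 + a*c (q(c, a) = a*c - 5 = -5 + a*c)
M = -12 (M = -12*1 = -12)
V(E) = E + 2*E² (V(E) = (E² + E²) + E = 2*E² + E = E + 2*E²)
v(d) = (-9 + 2*d²)*(-5 + d²) (v(d) = (-5 + d*d)*(1 + 2*(-5 + d*d)) = (-5 + d²)*(1 + 2*(-5 + d²)) = (-5 + d²)*(1 + (-10 + 2*d²)) = (-5 + d²)*(-9 + 2*d²) = (-9 + 2*d²)*(-5 + d²))
1/(518 + v(M)) = 1/(518 + (-9 + 2*(-12)²)*(-5 + (-12)²)) = 1/(518 + (-9 + 2*144)*(-5 + 144)) = 1/(518 + (-9 + 288)*139) = 1/(518 + 279*139) = 1/(518 + 38781) = 1/39299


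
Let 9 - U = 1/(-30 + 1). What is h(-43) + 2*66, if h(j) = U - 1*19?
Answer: 3539/29 ≈ 122.03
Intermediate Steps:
U = 262/29 (U = 9 - 1/(-30 + 1) = 9 - 1/(-29) = 9 - 1*(-1/29) = 9 + 1/29 = 262/29 ≈ 9.0345)
h(j) = -289/29 (h(j) = 262/29 - 1*19 = 262/29 - 19 = -289/29)
h(-43) + 2*66 = -289/29 + 2*66 = -289/29 + 132 = 3539/29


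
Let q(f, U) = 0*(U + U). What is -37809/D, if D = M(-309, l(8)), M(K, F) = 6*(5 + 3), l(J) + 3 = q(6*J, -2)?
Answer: -12603/16 ≈ -787.69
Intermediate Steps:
q(f, U) = 0 (q(f, U) = 0*(2*U) = 0)
l(J) = -3 (l(J) = -3 + 0 = -3)
M(K, F) = 48 (M(K, F) = 6*8 = 48)
D = 48
-37809/D = -37809/48 = -37809*1/48 = -12603/16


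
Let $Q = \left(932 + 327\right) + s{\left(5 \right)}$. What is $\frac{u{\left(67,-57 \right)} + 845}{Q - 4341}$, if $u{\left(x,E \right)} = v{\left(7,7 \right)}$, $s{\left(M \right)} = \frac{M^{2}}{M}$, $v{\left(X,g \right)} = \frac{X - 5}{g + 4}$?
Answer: $- \frac{9297}{33847} \approx -0.27468$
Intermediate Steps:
$v{\left(X,g \right)} = \frac{-5 + X}{4 + g}$
$s{\left(M \right)} = M$
$u{\left(x,E \right)} = \frac{2}{11}$ ($u{\left(x,E \right)} = \frac{-5 + 7}{4 + 7} = \frac{1}{11} \cdot 2 = \frac{2}{11}$)
$Q = 1264$ ($Q = \left(932 + 327\right) + 5 = 1259 + 5 = 1264$)
$\frac{u{\left(67,-57 \right)} + 845}{Q - 4341} = \frac{\frac{2}{11} + 845}{1264 - 4341} = \frac{9297}{11 \left(-3077\right)} = \frac{9297}{11} \left(- \frac{1}{3077}\right) = - \frac{9297}{33847}$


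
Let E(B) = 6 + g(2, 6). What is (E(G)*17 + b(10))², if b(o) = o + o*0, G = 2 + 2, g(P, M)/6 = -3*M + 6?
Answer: 1236544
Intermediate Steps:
g(P, M) = 36 - 18*M (g(P, M) = 6*(-3*M + 6) = 6*(6 - 3*M) = 36 - 18*M)
G = 4
E(B) = -66 (E(B) = 6 + (36 - 18*6) = 6 + (36 - 108) = 6 - 72 = -66)
b(o) = o (b(o) = o + 0 = o)
(E(G)*17 + b(10))² = (-66*17 + 10)² = (-1122 + 10)² = (-1112)² = 1236544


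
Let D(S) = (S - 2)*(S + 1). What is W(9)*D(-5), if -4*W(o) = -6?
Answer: 42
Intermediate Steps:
D(S) = (1 + S)*(-2 + S) (D(S) = (-2 + S)*(1 + S) = (1 + S)*(-2 + S))
W(o) = 3/2 (W(o) = -¼*(-6) = 3/2)
W(9)*D(-5) = 3*(-2 + (-5)² - 1*(-5))/2 = 3*(-2 + 25 + 5)/2 = (3/2)*28 = 42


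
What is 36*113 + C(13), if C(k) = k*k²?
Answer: 6265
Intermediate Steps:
C(k) = k³
36*113 + C(13) = 36*113 + 13³ = 4068 + 2197 = 6265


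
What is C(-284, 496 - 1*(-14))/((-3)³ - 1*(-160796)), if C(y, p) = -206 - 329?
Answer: -535/160769 ≈ -0.0033278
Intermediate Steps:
C(y, p) = -535
C(-284, 496 - 1*(-14))/((-3)³ - 1*(-160796)) = -535/((-3)³ - 1*(-160796)) = -535/(-27 + 160796) = -535/160769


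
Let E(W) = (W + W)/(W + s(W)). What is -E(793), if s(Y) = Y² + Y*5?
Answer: -2/799 ≈ -0.0025031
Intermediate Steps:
s(Y) = Y² + 5*Y
E(W) = 2*W/(W + W*(5 + W)) (E(W) = (W + W)/(W + W*(5 + W)) = (2*W)/(W + W*(5 + W)) = 2*W/(W + W*(5 + W)))
-E(793) = -2/(6 + 793) = -2/799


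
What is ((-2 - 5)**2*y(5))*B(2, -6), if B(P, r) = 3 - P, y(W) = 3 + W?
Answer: 392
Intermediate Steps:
((-2 - 5)**2*y(5))*B(2, -6) = ((-2 - 5)**2*(3 + 5))*(3 - 1*2) = ((-7)**2*8)*(3 - 2) = (49*8)*1 = 392*1 = 392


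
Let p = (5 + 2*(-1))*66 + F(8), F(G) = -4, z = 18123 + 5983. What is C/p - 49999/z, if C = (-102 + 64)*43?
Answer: -24544505/2338282 ≈ -10.497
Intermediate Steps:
C = -1634 (C = -38*43 = -1634)
z = 24106
p = 194 (p = (5 + 2*(-1))*66 - 4 = (5 - 2)*66 - 4 = 3*66 - 4 = 198 - 4 = 194)
C/p - 49999/z = -1634/194 - 49999/24106 = -1634*1/194 - 49999*1/24106 = -817/97 - 49999/24106 = -24544505/2338282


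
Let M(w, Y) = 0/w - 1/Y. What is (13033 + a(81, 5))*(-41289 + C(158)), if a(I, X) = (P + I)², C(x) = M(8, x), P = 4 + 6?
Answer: -69522676591/79 ≈ -8.8003e+8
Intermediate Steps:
P = 10
M(w, Y) = -1/Y (M(w, Y) = 0 - 1/Y = -1/Y)
C(x) = -1/x
a(I, X) = (10 + I)²
(13033 + a(81, 5))*(-41289 + C(158)) = (13033 + (10 + 81)²)*(-41289 - 1/158) = (13033 + 91²)*(-41289 - 1*1/158) = (13033 + 8281)*(-41289 - 1/158) = 21314*(-6523663/158) = -69522676591/79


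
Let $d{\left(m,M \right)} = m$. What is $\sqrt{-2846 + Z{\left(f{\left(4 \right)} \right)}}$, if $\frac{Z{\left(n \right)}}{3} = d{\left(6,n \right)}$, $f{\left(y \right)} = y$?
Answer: $2 i \sqrt{707} \approx 53.179 i$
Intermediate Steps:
$Z{\left(n \right)} = 18$ ($Z{\left(n \right)} = 3 \cdot 6 = 18$)
$\sqrt{-2846 + Z{\left(f{\left(4 \right)} \right)}} = \sqrt{-2846 + 18} = \sqrt{-2828} = 2 i \sqrt{707}$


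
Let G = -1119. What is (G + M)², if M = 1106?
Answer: 169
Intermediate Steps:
(G + M)² = (-1119 + 1106)² = (-13)² = 169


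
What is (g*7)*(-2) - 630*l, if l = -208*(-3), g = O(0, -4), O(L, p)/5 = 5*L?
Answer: -393120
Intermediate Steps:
O(L, p) = 25*L (O(L, p) = 5*(5*L) = 25*L)
g = 0 (g = 25*0 = 0)
l = 624
(g*7)*(-2) - 630*l = (0*7)*(-2) - 630*624 = 0*(-2) - 393120 = 0 - 393120 = -393120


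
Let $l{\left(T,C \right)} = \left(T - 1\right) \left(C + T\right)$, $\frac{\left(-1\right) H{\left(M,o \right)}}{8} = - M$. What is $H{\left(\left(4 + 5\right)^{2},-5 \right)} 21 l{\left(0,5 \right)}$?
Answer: $-68040$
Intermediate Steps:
$H{\left(M,o \right)} = 8 M$ ($H{\left(M,o \right)} = - 8 \left(- M\right) = 8 M$)
$l{\left(T,C \right)} = \left(-1 + T\right) \left(C + T\right)$
$H{\left(\left(4 + 5\right)^{2},-5 \right)} 21 l{\left(0,5 \right)} = 8 \left(4 + 5\right)^{2} \cdot 21 \left(0^{2} - 5 - 0 + 5 \cdot 0\right) = 8 \cdot 9^{2} \cdot 21 \left(0 - 5 + 0 + 0\right) = 8 \cdot 81 \cdot 21 \left(-5\right) = 648 \cdot 21 \left(-5\right) = 13608 \left(-5\right) = -68040$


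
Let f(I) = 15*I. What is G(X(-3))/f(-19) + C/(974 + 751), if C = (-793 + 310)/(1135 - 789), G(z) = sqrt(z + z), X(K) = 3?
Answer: -7/8650 - sqrt(6)/285 ≈ -0.0094039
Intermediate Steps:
G(z) = sqrt(2)*sqrt(z) (G(z) = sqrt(2*z) = sqrt(2)*sqrt(z))
C = -483/346 ≈ -1.3960
G(X(-3))/f(-19) + C/(974 + 751) = (sqrt(2)*sqrt(3))/((15*(-19))) - 483/(346*(974 + 751)) = sqrt(6)/(-285) - 483/346/1725 = sqrt(6)*(-1/285) - 483/346*1/1725 = -sqrt(6)/285 - 7/8650 = -7/8650 - sqrt(6)/285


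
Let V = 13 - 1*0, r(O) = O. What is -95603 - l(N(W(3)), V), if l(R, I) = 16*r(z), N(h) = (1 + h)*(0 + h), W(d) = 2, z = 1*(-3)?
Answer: -95555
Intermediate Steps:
z = -3
V = 13 (V = 13 + 0 = 13)
N(h) = h*(1 + h) (N(h) = (1 + h)*h = h*(1 + h))
l(R, I) = -48 (l(R, I) = 16*(-3) = -48)
-95603 - l(N(W(3)), V) = -95603 - 1*(-48) = -95603 + 48 = -95555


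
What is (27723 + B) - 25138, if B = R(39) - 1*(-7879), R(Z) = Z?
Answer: 10503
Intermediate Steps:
B = 7918 (B = 39 - 1*(-7879) = 39 + 7879 = 7918)
(27723 + B) - 25138 = (27723 + 7918) - 25138 = 35641 - 25138 = 10503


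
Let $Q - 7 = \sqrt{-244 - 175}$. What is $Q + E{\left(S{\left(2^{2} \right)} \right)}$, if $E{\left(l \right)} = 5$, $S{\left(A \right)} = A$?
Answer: $12 + i \sqrt{419} \approx 12.0 + 20.469 i$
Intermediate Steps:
$Q = 7 + i \sqrt{419}$ ($Q = 7 + \sqrt{-244 - 175} = 7 + \sqrt{-419} = 7 + i \sqrt{419} \approx 7.0 + 20.469 i$)
$Q + E{\left(S{\left(2^{2} \right)} \right)} = \left(7 + i \sqrt{419}\right) + 5 = 12 + i \sqrt{419}$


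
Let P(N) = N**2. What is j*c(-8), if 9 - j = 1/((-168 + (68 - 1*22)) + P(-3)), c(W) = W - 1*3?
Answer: -11198/113 ≈ -99.097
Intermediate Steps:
c(W) = -3 + W (c(W) = W - 3 = -3 + W)
j = 1018/113 (j = 9 - 1/((-168 + (68 - 1*22)) + (-3)**2) = 9 - 1/((-168 + (68 - 22)) + 9) = 9 - 1/((-168 + 46) + 9) = 9 - 1/(-122 + 9) = 9 - 1/(-113) = 9 - 1*(-1/113) = 9 + 1/113 = 1018/113 ≈ 9.0089)
j*c(-8) = 1018*(-3 - 8)/113 = (1018/113)*(-11) = -11198/113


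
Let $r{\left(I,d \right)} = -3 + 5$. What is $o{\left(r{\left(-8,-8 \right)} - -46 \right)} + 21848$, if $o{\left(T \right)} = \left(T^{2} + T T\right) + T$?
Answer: $26504$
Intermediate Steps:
$r{\left(I,d \right)} = 2$
$o{\left(T \right)} = T + 2 T^{2}$ ($o{\left(T \right)} = \left(T^{2} + T^{2}\right) + T = 2 T^{2} + T = T + 2 T^{2}$)
$o{\left(r{\left(-8,-8 \right)} - -46 \right)} + 21848 = \left(2 - -46\right) \left(1 + 2 \left(2 - -46\right)\right) + 21848 = \left(2 + 46\right) \left(1 + 2 \left(2 + 46\right)\right) + 21848 = 48 \left(1 + 2 \cdot 48\right) + 21848 = 48 \left(1 + 96\right) + 21848 = 48 \cdot 97 + 21848 = 4656 + 21848 = 26504$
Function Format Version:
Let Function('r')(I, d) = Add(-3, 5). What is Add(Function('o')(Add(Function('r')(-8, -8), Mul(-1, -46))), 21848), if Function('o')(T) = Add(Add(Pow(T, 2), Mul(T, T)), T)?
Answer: 26504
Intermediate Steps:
Function('r')(I, d) = 2
Function('o')(T) = Add(T, Mul(2, Pow(T, 2))) (Function('o')(T) = Add(Add(Pow(T, 2), Pow(T, 2)), T) = Add(Mul(2, Pow(T, 2)), T) = Add(T, Mul(2, Pow(T, 2))))
Add(Function('o')(Add(Function('r')(-8, -8), Mul(-1, -46))), 21848) = Add(Mul(Add(2, Mul(-1, -46)), Add(1, Mul(2, Add(2, Mul(-1, -46))))), 21848) = Add(Mul(Add(2, 46), Add(1, Mul(2, Add(2, 46)))), 21848) = Add(Mul(48, Add(1, Mul(2, 48))), 21848) = Add(Mul(48, Add(1, 96)), 21848) = Add(Mul(48, 97), 21848) = Add(4656, 21848) = 26504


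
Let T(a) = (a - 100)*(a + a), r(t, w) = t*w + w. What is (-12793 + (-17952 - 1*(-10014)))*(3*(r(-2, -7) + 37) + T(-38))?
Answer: -220163220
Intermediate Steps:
r(t, w) = w + t*w
T(a) = 2*a*(-100 + a) (T(a) = (-100 + a)*(2*a) = 2*a*(-100 + a))
(-12793 + (-17952 - 1*(-10014)))*(3*(r(-2, -7) + 37) + T(-38)) = (-12793 + (-17952 - 1*(-10014)))*(3*(-7*(1 - 2) + 37) + 2*(-38)*(-100 - 38)) = (-12793 + (-17952 + 10014))*(3*(-7*(-1) + 37) + 2*(-38)*(-138)) = (-12793 - 7938)*(3*(7 + 37) + 10488) = -20731*(3*44 + 10488) = -20731*(132 + 10488) = -20731*10620 = -220163220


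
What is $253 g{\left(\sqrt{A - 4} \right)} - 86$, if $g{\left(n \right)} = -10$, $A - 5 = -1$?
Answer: $-2616$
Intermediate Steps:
$A = 4$ ($A = 5 - 1 = 4$)
$253 g{\left(\sqrt{A - 4} \right)} - 86 = 253 \left(-10\right) - 86 = -2530 - 86 = -2616$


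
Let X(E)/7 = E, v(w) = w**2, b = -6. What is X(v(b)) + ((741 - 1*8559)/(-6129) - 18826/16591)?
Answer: 8546418704/33895413 ≈ 252.14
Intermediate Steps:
X(E) = 7*E
X(v(b)) + ((741 - 1*8559)/(-6129) - 18826/16591) = 7*(-6)**2 + ((741 - 1*8559)/(-6129) - 18826/16591) = 7*36 + ((741 - 8559)*(-1/6129) - 18826*1/16591) = 252 + (-7818*(-1/6129) - 18826/16591) = 252 + (2606/2043 - 18826/16591) = 252 + 4774628/33895413 = 8546418704/33895413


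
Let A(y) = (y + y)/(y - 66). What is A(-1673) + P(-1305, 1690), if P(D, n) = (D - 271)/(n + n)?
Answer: 2142204/1469455 ≈ 1.4578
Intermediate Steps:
A(y) = 2*y/(-66 + y) (A(y) = (2*y)/(-66 + y) = 2*y/(-66 + y))
P(D, n) = (-271 + D)/(2*n) (P(D, n) = (-271 + D)/((2*n)) = (-271 + D)*(1/(2*n)) = (-271 + D)/(2*n))
A(-1673) + P(-1305, 1690) = 2*(-1673)/(-66 - 1673) + (½)*(-271 - 1305)/1690 = 2*(-1673)/(-1739) + (½)*(1/1690)*(-1576) = 2*(-1673)*(-1/1739) - 394/845 = 3346/1739 - 394/845 = 2142204/1469455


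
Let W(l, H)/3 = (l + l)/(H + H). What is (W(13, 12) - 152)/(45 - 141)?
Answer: 595/384 ≈ 1.5495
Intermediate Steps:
W(l, H) = 3*l/H (W(l, H) = 3*((l + l)/(H + H)) = 3*((2*l)/((2*H))) = 3*((2*l)*(1/(2*H))) = 3*(l/H) = 3*l/H)
(W(13, 12) - 152)/(45 - 141) = (3*13/12 - 152)/(45 - 141) = (3*13*(1/12) - 152)/(-96) = (13/4 - 152)*(-1/96) = -595/4*(-1/96) = 595/384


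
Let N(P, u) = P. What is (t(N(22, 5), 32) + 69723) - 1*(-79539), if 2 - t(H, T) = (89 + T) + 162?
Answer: 148981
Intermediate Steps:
t(H, T) = -249 - T (t(H, T) = 2 - ((89 + T) + 162) = 2 - (251 + T) = 2 + (-251 - T) = -249 - T)
(t(N(22, 5), 32) + 69723) - 1*(-79539) = ((-249 - 1*32) + 69723) - 1*(-79539) = ((-249 - 32) + 69723) + 79539 = (-281 + 69723) + 79539 = 69442 + 79539 = 148981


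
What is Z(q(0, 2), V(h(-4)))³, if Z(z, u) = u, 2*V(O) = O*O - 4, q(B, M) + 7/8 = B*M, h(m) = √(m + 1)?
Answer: -343/8 ≈ -42.875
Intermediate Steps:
h(m) = √(1 + m)
q(B, M) = -7/8 + B*M
V(O) = -2 + O²/2 (V(O) = (O*O - 4)/2 = (O² - 4)/2 = (-4 + O²)/2 = -2 + O²/2)
Z(q(0, 2), V(h(-4)))³ = (-2 + (√(1 - 4))²/2)³ = (-2 + (√(-3))²/2)³ = (-2 + (I*√3)²/2)³ = (-2 + (½)*(-3))³ = (-2 - 3/2)³ = (-7/2)³ = -343/8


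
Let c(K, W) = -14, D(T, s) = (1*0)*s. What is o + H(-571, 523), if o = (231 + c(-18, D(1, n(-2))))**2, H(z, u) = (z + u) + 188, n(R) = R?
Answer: 47229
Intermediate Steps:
D(T, s) = 0 (D(T, s) = 0*s = 0)
H(z, u) = 188 + u + z (H(z, u) = (u + z) + 188 = 188 + u + z)
o = 47089 (o = (231 - 14)**2 = 217**2 = 47089)
o + H(-571, 523) = 47089 + (188 + 523 - 571) = 47089 + 140 = 47229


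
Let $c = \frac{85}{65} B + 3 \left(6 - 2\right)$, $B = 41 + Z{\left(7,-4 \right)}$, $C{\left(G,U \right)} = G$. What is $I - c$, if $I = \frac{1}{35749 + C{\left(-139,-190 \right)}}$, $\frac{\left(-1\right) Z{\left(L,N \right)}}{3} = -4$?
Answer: $- \frac{37639757}{462930} \approx -81.308$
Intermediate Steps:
$Z{\left(L,N \right)} = 12$ ($Z{\left(L,N \right)} = \left(-3\right) \left(-4\right) = 12$)
$I = \frac{1}{35610}$ ($I = \frac{1}{35749 - 139} = \frac{1}{35610} \approx 2.8082 \cdot 10^{-5}$)
$B = 53$ ($B = 41 + 12 = 53$)
$c = \frac{1057}{13}$ ($c = \frac{85}{65} \cdot 53 + 3 \left(6 - 2\right) = 85 \cdot \frac{1}{65} \cdot 53 + 3 \cdot 4 = \frac{17}{13} \cdot 53 + 12 = \frac{901}{13} + 12 = \frac{1057}{13} \approx 81.308$)
$I - c = \frac{1}{35610} - \frac{1057}{13} = - \frac{37639757}{462930}$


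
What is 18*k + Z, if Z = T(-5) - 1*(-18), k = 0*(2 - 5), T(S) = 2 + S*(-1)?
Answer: 25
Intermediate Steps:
T(S) = 2 - S
k = 0 (k = 0*(-3) = 0)
Z = 25 (Z = (2 - 1*(-5)) - 1*(-18) = (2 + 5) + 18 = 7 + 18 = 25)
18*k + Z = 18*0 + 25 = 0 + 25 = 25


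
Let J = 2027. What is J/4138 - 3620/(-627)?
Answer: 16250489/2594526 ≈ 6.2634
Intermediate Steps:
J/4138 - 3620/(-627) = 2027/4138 - 3620/(-627) = 2027*(1/4138) - 3620*(-1/627) = 2027/4138 + 3620/627 = 16250489/2594526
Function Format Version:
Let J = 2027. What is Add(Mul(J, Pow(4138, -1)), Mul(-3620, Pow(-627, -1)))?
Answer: Rational(16250489, 2594526) ≈ 6.2634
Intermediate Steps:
Add(Mul(J, Pow(4138, -1)), Mul(-3620, Pow(-627, -1))) = Add(Mul(2027, Pow(4138, -1)), Mul(-3620, Pow(-627, -1))) = Add(Mul(2027, Rational(1, 4138)), Mul(-3620, Rational(-1, 627))) = Add(Rational(2027, 4138), Rational(3620, 627)) = Rational(16250489, 2594526)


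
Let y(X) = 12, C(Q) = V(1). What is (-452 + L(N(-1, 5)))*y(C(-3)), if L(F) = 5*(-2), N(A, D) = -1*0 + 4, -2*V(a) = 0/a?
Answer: -5544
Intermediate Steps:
V(a) = 0 (V(a) = -0/a = -½*0 = 0)
C(Q) = 0
N(A, D) = 4 (N(A, D) = 0 + 4 = 4)
L(F) = -10
(-452 + L(N(-1, 5)))*y(C(-3)) = (-452 - 10)*12 = -462*12 = -5544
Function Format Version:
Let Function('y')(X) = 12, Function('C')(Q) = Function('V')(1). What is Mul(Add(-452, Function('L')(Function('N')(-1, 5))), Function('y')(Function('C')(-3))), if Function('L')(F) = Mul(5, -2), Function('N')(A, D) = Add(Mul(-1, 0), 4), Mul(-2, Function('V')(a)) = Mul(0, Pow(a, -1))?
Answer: -5544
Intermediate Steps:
Function('V')(a) = 0 (Function('V')(a) = Mul(Rational(-1, 2), Mul(0, Pow(a, -1))) = Mul(Rational(-1, 2), 0) = 0)
Function('C')(Q) = 0
Function('N')(A, D) = 4 (Function('N')(A, D) = Add(0, 4) = 4)
Function('L')(F) = -10
Mul(Add(-452, Function('L')(Function('N')(-1, 5))), Function('y')(Function('C')(-3))) = Mul(Add(-452, -10), 12) = Mul(-462, 12) = -5544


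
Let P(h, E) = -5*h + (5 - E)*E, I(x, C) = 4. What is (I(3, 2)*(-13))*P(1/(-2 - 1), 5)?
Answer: -260/3 ≈ -86.667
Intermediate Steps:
P(h, E) = -5*h + E*(5 - E)
(I(3, 2)*(-13))*P(1/(-2 - 1), 5) = (4*(-13))*(-1*5² - 5/(-2 - 1) + 5*5) = -52*(-1*25 - 5/(-3) + 25) = -52*(-25 - 5*(-⅓) + 25) = -52*(-25 + 5/3 + 25) = -52*5/3 = -260/3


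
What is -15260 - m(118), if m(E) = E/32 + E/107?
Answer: -26133321/1712 ≈ -15265.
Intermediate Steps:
m(E) = 139*E/3424 (m(E) = E*(1/32) + E*(1/107) = E/32 + E/107 = 139*E/3424)
-15260 - m(118) = -15260 - 139*118/3424 = -15260 - 1*8201/1712 = -15260 - 8201/1712 = -26133321/1712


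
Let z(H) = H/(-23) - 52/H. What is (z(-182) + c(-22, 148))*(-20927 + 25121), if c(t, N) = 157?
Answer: 111547818/161 ≈ 6.9284e+5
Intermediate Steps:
z(H) = -52/H - H/23 (z(H) = H*(-1/23) - 52/H = -H/23 - 52/H = -52/H - H/23)
(z(-182) + c(-22, 148))*(-20927 + 25121) = ((-52/(-182) - 1/23*(-182)) + 157)*(-20927 + 25121) = ((-52*(-1/182) + 182/23) + 157)*4194 = ((2/7 + 182/23) + 157)*4194 = (1320/161 + 157)*4194 = (26597/161)*4194 = 111547818/161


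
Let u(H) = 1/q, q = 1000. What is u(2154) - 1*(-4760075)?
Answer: 4760075001/1000 ≈ 4.7601e+6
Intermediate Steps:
u(H) = 1/1000
u(2154) - 1*(-4760075) = 1/1000 - 1*(-4760075) = 1/1000 + 4760075 = 4760075001/1000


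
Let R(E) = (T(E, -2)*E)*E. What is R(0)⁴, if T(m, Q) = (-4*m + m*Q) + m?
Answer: 0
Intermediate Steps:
T(m, Q) = -3*m + Q*m (T(m, Q) = (-4*m + Q*m) + m = -3*m + Q*m)
R(E) = -5*E³ (R(E) = ((E*(-3 - 2))*E)*E = ((E*(-5))*E)*E = ((-5*E)*E)*E = (-5*E²)*E = -5*E³)
R(0)⁴ = (-5*0³)⁴ = (-5*0)⁴ = 0⁴ = 0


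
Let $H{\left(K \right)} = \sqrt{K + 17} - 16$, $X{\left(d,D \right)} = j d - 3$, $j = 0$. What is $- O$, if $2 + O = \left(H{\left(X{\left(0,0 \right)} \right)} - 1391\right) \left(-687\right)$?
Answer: $-966607 + 687 \sqrt{14} \approx -9.6404 \cdot 10^{5}$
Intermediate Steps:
$X{\left(d,D \right)} = -3$ ($X{\left(d,D \right)} = 0 d - 3 = 0 - 3 = -3$)
$H{\left(K \right)} = -16 + \sqrt{17 + K}$ ($H{\left(K \right)} = \sqrt{17 + K} - 16 = -16 + \sqrt{17 + K}$)
$O = 966607 - 687 \sqrt{14}$ ($O = -2 + \left(\left(-16 + \sqrt{17 - 3}\right) - 1391\right) \left(-687\right) = -2 + \left(\left(-16 + \sqrt{14}\right) - 1391\right) \left(-687\right) = -2 + \left(-1407 + \sqrt{14}\right) \left(-687\right) = -2 + \left(966609 - 687 \sqrt{14}\right) = 966607 - 687 \sqrt{14} \approx 9.6404 \cdot 10^{5}$)
$- O = - (966607 - 687 \sqrt{14}) = -966607 + 687 \sqrt{14}$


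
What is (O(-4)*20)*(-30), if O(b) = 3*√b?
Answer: -3600*I ≈ -3600.0*I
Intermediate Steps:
(O(-4)*20)*(-30) = ((3*√(-4))*20)*(-30) = ((3*(2*I))*20)*(-30) = ((6*I)*20)*(-30) = (120*I)*(-30) = -3600*I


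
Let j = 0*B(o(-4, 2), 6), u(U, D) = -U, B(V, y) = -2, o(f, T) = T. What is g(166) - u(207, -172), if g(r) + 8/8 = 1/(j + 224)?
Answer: 46145/224 ≈ 206.00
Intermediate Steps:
j = 0 (j = 0*(-2) = 0)
g(r) = -223/224 (g(r) = -1 + 1/(0 + 224) = -1 + 1/224 = -223/224)
g(166) - u(207, -172) = -223/224 - (-1)*207 = -223/224 - 1*(-207) = -223/224 + 207 = 46145/224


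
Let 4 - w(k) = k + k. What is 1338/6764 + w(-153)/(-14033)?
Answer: 8339657/47459606 ≈ 0.17572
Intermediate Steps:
w(k) = 4 - 2*k (w(k) = 4 - (k + k) = 4 - 2*k)
1338/6764 + w(-153)/(-14033) = 1338/6764 + (4 - 2*(-153))/(-14033) = 1338*(1/6764) + (4 + 306)*(-1/14033) = 669/3382 + 310*(-1/14033) = 669/3382 - 310/14033 = 8339657/47459606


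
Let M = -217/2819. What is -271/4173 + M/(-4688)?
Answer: -3580487371/55148164656 ≈ -0.064925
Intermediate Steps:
M = -217/2819 (M = -217*1/2819 = -217/2819 ≈ -0.076978)
-271/4173 + M/(-4688) = -271/4173 - 217/2819/(-4688) = -271*1/4173 - 217/2819*(-1/4688) = -271/4173 + 217/13215472 = -3580487371/55148164656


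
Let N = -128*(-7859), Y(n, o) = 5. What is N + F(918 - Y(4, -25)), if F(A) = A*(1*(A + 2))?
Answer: 1841347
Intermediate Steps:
F(A) = A*(2 + A) (F(A) = A*(1*(2 + A)) = A*(2 + A))
N = 1005952
N + F(918 - Y(4, -25)) = 1005952 + (918 - 1*5)*(2 + (918 - 1*5)) = 1005952 + (918 - 5)*(2 + (918 - 5)) = 1005952 + 913*(2 + 913) = 1005952 + 913*915 = 1005952 + 835395 = 1841347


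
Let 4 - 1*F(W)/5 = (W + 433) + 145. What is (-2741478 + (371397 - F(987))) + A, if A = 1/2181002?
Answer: -5152128680551/2181002 ≈ -2.3623e+6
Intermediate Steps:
F(W) = -2870 - 5*W (F(W) = 20 - 5*((W + 433) + 145) = 20 - 5*((433 + W) + 145) = 20 - 5*(578 + W) = 20 + (-2890 - 5*W) = -2870 - 5*W)
A = 1/2181002 ≈ 4.5850e-7
(-2741478 + (371397 - F(987))) + A = (-2741478 + (371397 - (-2870 - 5*987))) + 1/2181002 = (-2741478 + (371397 - (-2870 - 4935))) + 1/2181002 = (-2741478 + (371397 - 1*(-7805))) + 1/2181002 = (-2741478 + (371397 + 7805)) + 1/2181002 = (-2741478 + 379202) + 1/2181002 = -2362276 + 1/2181002 = -5152128680551/2181002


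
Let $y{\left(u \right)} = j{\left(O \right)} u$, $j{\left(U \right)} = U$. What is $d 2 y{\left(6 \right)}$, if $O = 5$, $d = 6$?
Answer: $360$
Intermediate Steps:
$y{\left(u \right)} = 5 u$
$d 2 y{\left(6 \right)} = 6 \cdot 2 \cdot 5 \cdot 6 = 12 \cdot 30 = 360$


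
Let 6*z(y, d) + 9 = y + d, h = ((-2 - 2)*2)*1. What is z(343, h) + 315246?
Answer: 945901/3 ≈ 3.1530e+5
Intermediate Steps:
h = -8 (h = -4*2*1 = -8*1 = -8)
z(y, d) = -3/2 + d/6 + y/6 (z(y, d) = -3/2 + (y + d)/6 = -3/2 + (d + y)/6 = -3/2 + (d/6 + y/6) = -3/2 + d/6 + y/6)
z(343, h) + 315246 = (-3/2 + (⅙)*(-8) + (⅙)*343) + 315246 = (-3/2 - 4/3 + 343/6) + 315246 = 163/3 + 315246 = 945901/3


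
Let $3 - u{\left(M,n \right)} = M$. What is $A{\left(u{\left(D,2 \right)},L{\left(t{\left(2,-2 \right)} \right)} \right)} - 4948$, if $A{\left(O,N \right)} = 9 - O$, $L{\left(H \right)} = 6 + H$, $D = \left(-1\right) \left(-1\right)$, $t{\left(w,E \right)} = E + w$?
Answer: $-4941$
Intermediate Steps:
$D = 1$
$u{\left(M,n \right)} = 3 - M$
$A{\left(u{\left(D,2 \right)},L{\left(t{\left(2,-2 \right)} \right)} \right)} - 4948 = \left(9 - \left(3 - 1\right)\right) - 4948 = \left(9 - 2\right) - 4948 = 7 - 4948 = -4941$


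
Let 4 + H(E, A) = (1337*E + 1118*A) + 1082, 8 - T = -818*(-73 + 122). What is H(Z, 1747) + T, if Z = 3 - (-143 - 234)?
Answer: 2502374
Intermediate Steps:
Z = 380 (Z = 3 - 1*(-377) = 3 + 377 = 380)
T = 40090 (T = 8 - (-818)*(-73 + 122) = 8 - (-818)*49 = 8 - 1*(-40082) = 8 + 40082 = 40090)
H(E, A) = 1078 + 1118*A + 1337*E (H(E, A) = -4 + ((1337*E + 1118*A) + 1082) = -4 + ((1118*A + 1337*E) + 1082) = -4 + (1082 + 1118*A + 1337*E) = 1078 + 1118*A + 1337*E)
H(Z, 1747) + T = (1078 + 1118*1747 + 1337*380) + 40090 = (1078 + 1953146 + 508060) + 40090 = 2462284 + 40090 = 2502374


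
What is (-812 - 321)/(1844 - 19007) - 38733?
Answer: -664773346/17163 ≈ -38733.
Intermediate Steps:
(-812 - 321)/(1844 - 19007) - 38733 = -1133/(-17163) - 38733 = -1133*(-1/17163) - 38733 = 1133/17163 - 38733 = -664773346/17163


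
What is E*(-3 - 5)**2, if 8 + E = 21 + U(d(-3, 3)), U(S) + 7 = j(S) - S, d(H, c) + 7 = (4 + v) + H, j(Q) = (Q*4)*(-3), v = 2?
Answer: 3712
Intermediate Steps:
j(Q) = -12*Q (j(Q) = (4*Q)*(-3) = -12*Q)
d(H, c) = -1 + H (d(H, c) = -7 + ((4 + 2) + H) = -7 + (6 + H) = -1 + H)
U(S) = -7 - 13*S (U(S) = -7 + (-12*S - S) = -7 - 13*S)
E = 58 (E = -8 + (21 + (-7 - 13*(-1 - 3))) = -8 + (21 + (-7 - 13*(-4))) = -8 + (21 + (-7 + 52)) = -8 + (21 + 45) = -8 + 66 = 58)
E*(-3 - 5)**2 = 58*(-3 - 5)**2 = 58*(-8)**2 = 58*64 = 3712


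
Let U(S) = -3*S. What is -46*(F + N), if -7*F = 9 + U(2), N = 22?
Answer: -6946/7 ≈ -992.29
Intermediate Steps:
F = -3/7 (F = -(9 - 3*2)/7 = -(9 - 6)/7 = -⅐*3 = -3/7 ≈ -0.42857)
-46*(F + N) = -46*(-3/7 + 22) = -46*151/7 = -6946/7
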